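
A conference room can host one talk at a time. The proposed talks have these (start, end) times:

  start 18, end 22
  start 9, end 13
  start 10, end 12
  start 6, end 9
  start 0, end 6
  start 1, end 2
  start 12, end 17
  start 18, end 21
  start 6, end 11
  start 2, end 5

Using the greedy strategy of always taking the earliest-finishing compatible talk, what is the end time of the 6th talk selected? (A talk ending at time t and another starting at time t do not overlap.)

Greedy by earliest finish: after sorting by end time, pick each interval compatible with the last pick.
By end time: (1,2), (2,5), (0,6), (6,9), (6,11), (10,12), (9,13), (12,17), (18,21), (18,22).
Pick (1,2); next start ≥ 2 → (2,5); next start ≥ 5 → (6,9); next start ≥ 9 → (10,12); next start ≥ 12 → (12,17); next start ≥ 17 → (18,21).
Selected: (1,2) (2,5) (6,9) (10,12) (12,17) (18,21)

21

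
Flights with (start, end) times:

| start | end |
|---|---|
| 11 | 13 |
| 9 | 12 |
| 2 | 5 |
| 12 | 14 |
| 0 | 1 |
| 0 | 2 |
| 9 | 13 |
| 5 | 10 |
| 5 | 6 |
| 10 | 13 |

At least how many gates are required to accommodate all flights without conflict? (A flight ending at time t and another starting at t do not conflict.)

The answer is the maximum number of intervals overlapping at any instant.
starts: [0, 0, 2, 5, 5, 9, 9, 10, 11, 12]
ends:   [1, 2, 5, 6, 10, 12, 13, 13, 13, 14]
s0→1 s0→2 e1→1 e2→0 s2→1 e5→0 s5→1 s5→2 e6→1 s9→2 s9→3 e10→2 s10→3 s11→4  — peak 4.

4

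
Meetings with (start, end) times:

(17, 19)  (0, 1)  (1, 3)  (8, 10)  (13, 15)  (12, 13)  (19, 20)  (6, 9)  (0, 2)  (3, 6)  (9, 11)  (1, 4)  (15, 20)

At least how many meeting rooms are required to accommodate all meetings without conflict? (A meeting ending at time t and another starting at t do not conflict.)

The answer is the maximum number of intervals overlapping at any instant.
Events (time:±→running): 0:+→1 0:+→2 1:-→1 1:+→2 1:+→3 … peak 3.

3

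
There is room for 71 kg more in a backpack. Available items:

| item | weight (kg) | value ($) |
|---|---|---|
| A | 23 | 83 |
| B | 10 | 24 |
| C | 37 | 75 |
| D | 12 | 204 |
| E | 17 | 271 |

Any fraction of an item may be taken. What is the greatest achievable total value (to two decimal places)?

600.24

Sort by value per unit weight and fill in that order.
Ratios (sorted): D 17.00, E 15.94, A 3.61, B 2.40, C 2.03
take D (12 @ 204); take E (17 @ 271); take A (23 @ 83); take B (10 @ 24); take 9/37 of C → 18.24. Capacity used 71/71.
Total value = 600.24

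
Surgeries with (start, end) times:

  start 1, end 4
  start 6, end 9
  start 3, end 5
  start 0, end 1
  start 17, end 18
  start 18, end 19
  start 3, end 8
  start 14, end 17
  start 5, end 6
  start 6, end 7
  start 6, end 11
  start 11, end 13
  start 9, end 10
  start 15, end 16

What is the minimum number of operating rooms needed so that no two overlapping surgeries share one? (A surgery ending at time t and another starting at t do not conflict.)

4

Events (time:±→running): 0:+→1 1:-→0 1:+→1 3:+→2 3:+→3 4:-→2 5:-→1 5:+→2 6:-→1 6:+→2 6:+→3 6:+→4 … peak 4.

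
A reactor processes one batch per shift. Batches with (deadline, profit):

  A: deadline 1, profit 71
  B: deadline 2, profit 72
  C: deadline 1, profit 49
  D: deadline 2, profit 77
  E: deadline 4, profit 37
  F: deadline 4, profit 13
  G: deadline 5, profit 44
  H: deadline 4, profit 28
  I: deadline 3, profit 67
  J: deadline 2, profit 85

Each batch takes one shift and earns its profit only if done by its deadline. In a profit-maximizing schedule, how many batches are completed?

5

Take jobs in profit order; each goes to the latest open slot no later than its deadline.
Profit order: J=85 D=77 B=72 A=71 I=67 C=49 G=44 E=37 H=28 F=13
Assign: J→slot 2, D→slot 1, B skipped, A skipped, I→slot 3, C skipped, G→slot 5, E→slot 4, H skipped, F skipped.
Slots: [1:D] [2:J] [3:I] [4:E] [5:G]
5 of 10 scheduled.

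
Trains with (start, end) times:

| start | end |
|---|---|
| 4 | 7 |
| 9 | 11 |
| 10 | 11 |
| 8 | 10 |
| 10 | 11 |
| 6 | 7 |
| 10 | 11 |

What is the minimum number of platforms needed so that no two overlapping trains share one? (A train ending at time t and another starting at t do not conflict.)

4

The answer is the maximum number of intervals overlapping at any instant.
starts: [4, 6, 8, 9, 10, 10, 10]
ends:   [7, 7, 10, 11, 11, 11, 11]
s4→1 s6→2 e7→1 e7→0 s8→1 s9→2 e10→1 s10→2 s10→3 s10→4  — peak 4.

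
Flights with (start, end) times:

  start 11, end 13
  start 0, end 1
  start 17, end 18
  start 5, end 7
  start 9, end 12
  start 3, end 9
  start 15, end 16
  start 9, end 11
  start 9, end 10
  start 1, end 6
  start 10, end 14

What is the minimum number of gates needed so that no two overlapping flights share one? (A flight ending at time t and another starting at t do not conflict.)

Events (time:±→running): 0:+→1 1:-→0 1:+→1 3:+→2 5:+→3 … peak 3.

3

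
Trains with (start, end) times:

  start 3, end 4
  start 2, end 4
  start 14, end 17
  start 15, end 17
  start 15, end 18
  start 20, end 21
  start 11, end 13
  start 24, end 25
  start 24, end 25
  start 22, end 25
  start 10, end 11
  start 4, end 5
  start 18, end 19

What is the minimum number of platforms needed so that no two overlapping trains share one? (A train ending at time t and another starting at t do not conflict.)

Count concurrent intervals with a sweep; the peak is the room count.
starts: [2, 3, 4, 10, 11, 14, 15, 15, 18, 20, 22, 24, 24]
ends:   [4, 4, 5, 11, 13, 17, 17, 18, 19, 21, 25, 25, 25]
s2→1 s3→2 e4→1 e4→0 s4→1 e5→0 s10→1 e11→0 s11→1 e13→0 s14→1 s15→2 s15→3  — peak 3.

3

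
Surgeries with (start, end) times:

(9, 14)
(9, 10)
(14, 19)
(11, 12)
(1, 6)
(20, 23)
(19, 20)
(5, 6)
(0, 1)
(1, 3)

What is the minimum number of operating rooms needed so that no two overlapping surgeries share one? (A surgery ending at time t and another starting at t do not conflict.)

2

Events (time:±→running): 0:+→1 1:-→0 1:+→1 1:+→2 … peak 2.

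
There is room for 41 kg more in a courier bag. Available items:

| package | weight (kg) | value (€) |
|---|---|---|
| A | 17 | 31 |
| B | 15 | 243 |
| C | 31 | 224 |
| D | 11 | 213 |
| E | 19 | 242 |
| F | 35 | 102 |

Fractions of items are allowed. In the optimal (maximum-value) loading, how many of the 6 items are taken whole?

Greedy by value/weight ratio, highest first.
Order: D (213/11=19.36) > B (243/15=16.20) > E (242/19=12.74) > C (224/31=7.23) > F (102/35=2.91) > A (31/17=1.82)
Fill: take D (11 @ 213) → take B (15 @ 243) → take 15/19 of E → 191.05; 41/41 used.
2 item(s) taken whole; one partial (take 15/19 of E).

2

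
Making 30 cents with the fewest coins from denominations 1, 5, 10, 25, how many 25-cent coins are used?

Greedy: take as many of the largest coin as possible, then repeat with the remainder.
30 = 1×25 + 1×5
Count of 25: 1

1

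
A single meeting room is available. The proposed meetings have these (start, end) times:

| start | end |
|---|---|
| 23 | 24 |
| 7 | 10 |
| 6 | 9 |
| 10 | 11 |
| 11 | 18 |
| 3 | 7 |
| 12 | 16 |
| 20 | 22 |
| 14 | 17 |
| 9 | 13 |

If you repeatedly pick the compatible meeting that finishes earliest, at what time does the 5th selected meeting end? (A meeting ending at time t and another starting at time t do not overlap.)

22

Greedy by earliest finish: after sorting by end time, pick each interval compatible with the last pick.
Sorted by end: (3,7)  (6,9)  (7,10)  (10,11)  (9,13)  (12,16)  (14,17)  (11,18)  (20,22)  (23,24)
take (3,7); take (7,10); take (10,11); take (12,16); skip (14,17); take (20,22); take (23,24).
Selected: (3,7) (7,10) (10,11) (12,16) (20,22) (23,24)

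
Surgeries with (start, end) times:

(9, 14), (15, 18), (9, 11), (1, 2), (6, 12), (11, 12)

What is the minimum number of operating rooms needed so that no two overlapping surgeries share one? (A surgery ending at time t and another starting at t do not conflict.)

3

Events (time:±→running): 1:+→1 2:-→0 6:+→1 9:+→2 9:+→3 … peak 3.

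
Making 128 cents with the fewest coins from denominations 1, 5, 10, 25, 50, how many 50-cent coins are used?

128 = 2×50 + 1×25 + 3×1
Count of 50: 2

2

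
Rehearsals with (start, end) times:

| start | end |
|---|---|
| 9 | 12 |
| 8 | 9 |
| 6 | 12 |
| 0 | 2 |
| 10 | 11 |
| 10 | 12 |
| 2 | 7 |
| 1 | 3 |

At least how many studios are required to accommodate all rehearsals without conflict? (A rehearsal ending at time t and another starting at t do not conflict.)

Events (time:±→running): 0:+→1 1:+→2 2:-→1 2:+→2 3:-→1 6:+→2 7:-→1 8:+→2 9:-→1 9:+→2 10:+→3 10:+→4 … peak 4.

4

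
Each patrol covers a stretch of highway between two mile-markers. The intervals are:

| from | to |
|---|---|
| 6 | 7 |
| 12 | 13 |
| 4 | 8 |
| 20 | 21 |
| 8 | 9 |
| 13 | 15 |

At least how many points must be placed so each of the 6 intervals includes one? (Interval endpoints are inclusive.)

Process intervals by earliest right end; each time one isn't hit yet, stab at its right endpoint.
By right end: [6,7]  [4,8]  [8,9]  [12,13]  [13,15]  [20,21]
[6,7] uncovered → point at 7; [8,9] uncovered → point at 9; [12,13] uncovered → point at 13; [20,21] uncovered → point at 21.
Points: 7, 9, 13, 21 (4 total).

4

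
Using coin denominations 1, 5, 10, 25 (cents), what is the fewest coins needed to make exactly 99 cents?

99 = 3×25 + 2×10 + 4×1
Total coins = 3 + 2 + 4 = 9

9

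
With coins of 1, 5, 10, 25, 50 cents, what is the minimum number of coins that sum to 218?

9

Use the largest denomination that fits, subtract, and repeat.
218 − 4×50→18 − 1×10→8 − 1×5→3 − 3×1→0
Total coins = 4 + 1 + 1 + 3 = 9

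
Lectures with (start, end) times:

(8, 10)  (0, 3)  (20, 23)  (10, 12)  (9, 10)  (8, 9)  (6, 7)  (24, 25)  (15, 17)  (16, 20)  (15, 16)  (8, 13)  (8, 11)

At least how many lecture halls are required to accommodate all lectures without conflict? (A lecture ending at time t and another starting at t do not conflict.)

The answer is the maximum number of intervals overlapping at any instant.
Events (time:±→running): 0:+→1 3:-→0 6:+→1 7:-→0 8:+→1 8:+→2 8:+→3 8:+→4 … peak 4.

4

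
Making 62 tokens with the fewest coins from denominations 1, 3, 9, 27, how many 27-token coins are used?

2

Use the largest denomination that fits, subtract, and repeat.
62 − 2×27→8 − 2×3→2 − 2×1→0
Count of 27: 2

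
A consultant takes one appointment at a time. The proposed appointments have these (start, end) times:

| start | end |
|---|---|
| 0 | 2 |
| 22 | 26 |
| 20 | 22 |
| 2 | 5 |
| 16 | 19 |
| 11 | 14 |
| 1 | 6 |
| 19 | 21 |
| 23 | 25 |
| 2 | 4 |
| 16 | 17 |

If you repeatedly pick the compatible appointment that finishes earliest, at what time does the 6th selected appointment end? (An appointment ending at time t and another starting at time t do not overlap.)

25

Greedy by earliest finish: after sorting by end time, pick each interval compatible with the last pick.
Sorted by end: (0,2)  (2,4)  (2,5)  (1,6)  (11,14)  (16,17)  (16,19)  (19,21)  (20,22)  (23,25)  (22,26)
take (0,2); take (2,4); take (11,14); take (16,17); skip (16,19); take (19,21); skip (20,22); take (23,25).
Selected: (0,2) (2,4) (11,14) (16,17) (19,21) (23,25)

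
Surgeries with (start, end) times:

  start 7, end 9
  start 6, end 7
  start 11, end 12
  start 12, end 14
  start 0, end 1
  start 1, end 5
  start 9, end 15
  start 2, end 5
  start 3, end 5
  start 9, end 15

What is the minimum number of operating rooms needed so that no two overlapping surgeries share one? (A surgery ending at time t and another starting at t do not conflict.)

The answer is the maximum number of intervals overlapping at any instant.
starts: [0, 1, 2, 3, 6, 7, 9, 9, 11, 12]
ends:   [1, 5, 5, 5, 7, 9, 12, 14, 15, 15]
s0→1 e1→0 s1→1 s2→2 s3→3  — peak 3.

3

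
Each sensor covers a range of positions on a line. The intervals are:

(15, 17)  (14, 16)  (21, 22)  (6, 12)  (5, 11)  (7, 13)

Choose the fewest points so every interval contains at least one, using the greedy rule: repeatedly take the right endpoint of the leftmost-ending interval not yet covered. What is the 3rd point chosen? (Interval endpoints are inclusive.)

Sort by right endpoint; whenever an interval is uncovered, place a point at its right end.
By right end: [5,11]  [6,12]  [7,13]  [14,16]  [15,17]  [21,22]
[5,11] uncovered → point at 11; [14,16] uncovered → point at 16; [21,22] uncovered → point at 22.
Points: 11, 16, 22 (3 total).

22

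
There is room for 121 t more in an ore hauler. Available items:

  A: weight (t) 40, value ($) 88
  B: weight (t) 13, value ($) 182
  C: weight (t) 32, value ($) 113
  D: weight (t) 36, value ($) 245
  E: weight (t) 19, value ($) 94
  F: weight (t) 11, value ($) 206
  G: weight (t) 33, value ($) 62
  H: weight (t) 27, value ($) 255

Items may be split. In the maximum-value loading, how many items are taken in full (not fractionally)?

5

Sort by value per unit weight and fill in that order.
Order: F (206/11=18.73) > B (182/13=14.00) > H (255/27=9.44) > D (245/36=6.81) > E (94/19=4.95) > C (113/32=3.53) > A (88/40=2.20) > G (62/33=1.88)
Fill: take F (11 @ 206) → take B (13 @ 182) → take H (27 @ 255) → take D (36 @ 245) → take E (19 @ 94) → take 15/32 of C → 52.97; 121/121 used.
5 item(s) taken whole; one partial (take 15/32 of C).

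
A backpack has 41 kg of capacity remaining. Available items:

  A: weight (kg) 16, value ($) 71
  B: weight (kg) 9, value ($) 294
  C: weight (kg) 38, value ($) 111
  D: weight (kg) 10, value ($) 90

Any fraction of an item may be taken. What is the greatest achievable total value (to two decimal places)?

472.53

Sort by value per unit weight and fill in that order.
Order: B (294/9=32.67) > D (90/10=9.00) > A (71/16=4.44) > C (111/38=2.92)
Fill: take B (9 @ 294) → take D (10 @ 90) → take A (16 @ 71) → take 6/38 of C → 17.53; 41/41 used.
Total value = 472.53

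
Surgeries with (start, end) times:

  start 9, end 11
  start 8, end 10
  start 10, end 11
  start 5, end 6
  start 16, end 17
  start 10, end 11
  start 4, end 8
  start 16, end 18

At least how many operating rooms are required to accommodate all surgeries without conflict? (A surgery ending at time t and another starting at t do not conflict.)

3

The answer is the maximum number of intervals overlapping at any instant.
Events (time:±→running): 4:+→1 5:+→2 6:-→1 8:-→0 8:+→1 9:+→2 10:-→1 10:+→2 10:+→3 … peak 3.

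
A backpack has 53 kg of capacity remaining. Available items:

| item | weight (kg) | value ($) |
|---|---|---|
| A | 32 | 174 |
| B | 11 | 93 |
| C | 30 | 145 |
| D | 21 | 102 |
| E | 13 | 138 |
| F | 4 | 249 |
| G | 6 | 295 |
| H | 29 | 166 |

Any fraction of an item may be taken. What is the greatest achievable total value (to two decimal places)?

Order: F (249/4=62.25) > G (295/6=49.17) > E (138/13=10.62) > B (93/11=8.45) > H (166/29=5.72) > A (174/32=5.44) > D (102/21=4.86) > C (145/30=4.83)
Fill: take F (4 @ 249) → take G (6 @ 295) → take E (13 @ 138) → take B (11 @ 93) → take 19/29 of H → 108.76; 53/53 used.
Total value = 883.76

883.76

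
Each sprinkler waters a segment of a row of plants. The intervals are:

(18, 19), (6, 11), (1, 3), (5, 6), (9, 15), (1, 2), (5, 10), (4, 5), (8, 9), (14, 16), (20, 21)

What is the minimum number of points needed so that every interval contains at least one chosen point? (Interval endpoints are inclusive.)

6

Process intervals by earliest right end; each time one isn't hit yet, stab at its right endpoint.
Sorted: [1,2] [1,3] [4,5] [5,6] [8,9] [5,10] [6,11] [9,15] [14,16] [18,19] [20,21]
{[1,2],[1,3]} hit by 2; {[4,5],[5,6]} hit by 5; {[8,9],[5,10],[6,11],[9,15]} hit by 9; {[14,16]} hit by 16; {[18,19]} hit by 19; {[20,21]} hit by 21.
Points: 2, 5, 9, 16, 19, 21 (6 total).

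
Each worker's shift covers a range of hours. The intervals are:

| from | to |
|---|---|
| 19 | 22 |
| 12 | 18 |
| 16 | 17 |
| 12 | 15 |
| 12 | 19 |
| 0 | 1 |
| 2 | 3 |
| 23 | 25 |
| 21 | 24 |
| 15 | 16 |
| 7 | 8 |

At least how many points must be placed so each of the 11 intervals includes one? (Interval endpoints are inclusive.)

Sort by right endpoint; whenever an interval is uncovered, place a point at its right end.
Sorted: [0,1] [2,3] [7,8] [12,15] [15,16] [16,17] [12,18] [12,19] [19,22] [21,24] [23,25]
{[0,1]} hit by 1; {[2,3]} hit by 3; {[7,8]} hit by 8; {[12,15],[15,16]} hit by 15; {[16,17],[12,18],[12,19]} hit by 17; {[19,22],[21,24]} hit by 22; {[23,25]} hit by 25.
Points: 1, 3, 8, 15, 17, 22, 25 (7 total).

7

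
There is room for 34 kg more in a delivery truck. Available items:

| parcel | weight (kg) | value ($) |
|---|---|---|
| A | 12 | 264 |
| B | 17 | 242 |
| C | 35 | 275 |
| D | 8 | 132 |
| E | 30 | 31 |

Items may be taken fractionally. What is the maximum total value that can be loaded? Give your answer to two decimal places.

Sort by value per unit weight and fill in that order.
Order: A (264/12=22.00) > D (132/8=16.50) > B (242/17=14.24) > C (275/35=7.86) > E (31/30=1.03)
Fill: take A (12 @ 264) → take D (8 @ 132) → take 14/17 of B → 199.29; 34/34 used.
Total value = 595.29

595.29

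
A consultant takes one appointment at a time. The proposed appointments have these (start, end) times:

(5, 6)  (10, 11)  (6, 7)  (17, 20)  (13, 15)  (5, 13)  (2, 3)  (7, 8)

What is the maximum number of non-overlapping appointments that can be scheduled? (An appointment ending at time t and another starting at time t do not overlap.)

7

Greedy by earliest finish: after sorting by end time, pick each interval compatible with the last pick.
By end time: (2,3), (5,6), (6,7), (7,8), (10,11), (5,13), (13,15), (17,20).
Pick (2,3); next start ≥ 3 → (5,6); next start ≥ 6 → (6,7); next start ≥ 7 → (7,8); next start ≥ 8 → (10,11); next start ≥ 11 → (13,15); next start ≥ 15 → (17,20).
Selected 7 appointments.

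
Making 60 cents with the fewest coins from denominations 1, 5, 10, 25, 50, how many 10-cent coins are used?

1

Use the largest denomination that fits, subtract, and repeat.
60 = 1×50 + 1×10
Count of 10: 1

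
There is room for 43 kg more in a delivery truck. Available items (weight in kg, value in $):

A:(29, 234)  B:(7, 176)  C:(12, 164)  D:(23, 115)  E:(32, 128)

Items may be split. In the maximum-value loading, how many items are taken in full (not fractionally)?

2

Sort by value per unit weight and fill in that order.
Order: B (176/7=25.14) > C (164/12=13.67) > A (234/29=8.07) > D (115/23=5.00) > E (128/32=4.00)
Fill: take B (7 @ 176) → take C (12 @ 164) → take 24/29 of A → 193.66; 43/43 used.
2 item(s) taken whole; one partial (take 24/29 of A).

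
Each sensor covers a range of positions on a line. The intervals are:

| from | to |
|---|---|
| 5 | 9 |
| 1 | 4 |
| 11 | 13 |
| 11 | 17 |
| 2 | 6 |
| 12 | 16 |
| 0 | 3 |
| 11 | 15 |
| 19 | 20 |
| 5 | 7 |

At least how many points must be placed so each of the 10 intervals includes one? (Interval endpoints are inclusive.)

Sort by right endpoint; whenever an interval is uncovered, place a point at its right end.
By right end: [0,3]  [1,4]  [2,6]  [5,7]  [5,9]  [11,13]  [11,15]  [12,16]  [11,17]  [19,20]
[0,3] uncovered → point at 3; [5,7] uncovered → point at 7; [11,13] uncovered → point at 13; [19,20] uncovered → point at 20.
Points: 3, 7, 13, 20 (4 total).

4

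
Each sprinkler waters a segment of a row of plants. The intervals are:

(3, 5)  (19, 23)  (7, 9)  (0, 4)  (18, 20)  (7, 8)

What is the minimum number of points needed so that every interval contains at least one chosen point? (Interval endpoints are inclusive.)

3

Process intervals by earliest right end; each time one isn't hit yet, stab at its right endpoint.
By right end: [0,4]  [3,5]  [7,8]  [7,9]  [18,20]  [19,23]
[0,4] uncovered → point at 4; [7,8] uncovered → point at 8; [18,20] uncovered → point at 20.
Points: 4, 8, 20 (3 total).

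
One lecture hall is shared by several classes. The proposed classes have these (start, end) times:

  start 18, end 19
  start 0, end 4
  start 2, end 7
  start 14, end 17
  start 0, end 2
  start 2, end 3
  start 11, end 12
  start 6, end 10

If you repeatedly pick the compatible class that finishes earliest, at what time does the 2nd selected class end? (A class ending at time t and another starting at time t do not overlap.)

Sort by end time and greedily take each interval whose start is ≥ the last chosen end.
Sorted by end: (0,2)  (2,3)  (0,4)  (2,7)  (6,10)  (11,12)  (14,17)  (18,19)
take (0,2); take (2,3); take (6,10); take (11,12); take (14,17); take (18,19).
Selected: (0,2) (2,3) (6,10) (11,12) (14,17) (18,19)

3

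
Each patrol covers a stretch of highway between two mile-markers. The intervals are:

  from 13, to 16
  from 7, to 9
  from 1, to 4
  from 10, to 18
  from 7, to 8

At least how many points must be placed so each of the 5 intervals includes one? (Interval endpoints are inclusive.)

3

Sorted: [1,4] [7,8] [7,9] [13,16] [10,18]
{[1,4]} hit by 4; {[7,8],[7,9]} hit by 8; {[13,16],[10,18]} hit by 16.
Points: 4, 8, 16 (3 total).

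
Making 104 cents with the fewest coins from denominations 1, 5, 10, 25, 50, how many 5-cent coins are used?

104 − 2×50→4 − 4×1→0
Count of 5: 0

0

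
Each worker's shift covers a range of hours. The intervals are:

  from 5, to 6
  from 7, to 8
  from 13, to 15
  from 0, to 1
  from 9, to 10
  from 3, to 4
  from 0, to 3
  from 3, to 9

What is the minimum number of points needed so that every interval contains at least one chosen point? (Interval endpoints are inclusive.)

Process intervals by earliest right end; each time one isn't hit yet, stab at its right endpoint.
Sorted: [0,1] [0,3] [3,4] [5,6] [7,8] [3,9] [9,10] [13,15]
{[0,1],[0,3]} hit by 1; {[3,4]} hit by 4; {[5,6]} hit by 6; {[7,8],[3,9]} hit by 8; {[9,10]} hit by 10; {[13,15]} hit by 15.
Points: 1, 4, 6, 8, 10, 15 (6 total).

6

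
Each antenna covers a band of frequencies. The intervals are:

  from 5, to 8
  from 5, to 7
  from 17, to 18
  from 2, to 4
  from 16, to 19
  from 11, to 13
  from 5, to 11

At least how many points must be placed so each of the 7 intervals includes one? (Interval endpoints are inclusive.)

By right end: [2,4]  [5,7]  [5,8]  [5,11]  [11,13]  [17,18]  [16,19]
[2,4] uncovered → point at 4; [5,7] uncovered → point at 7; [11,13] uncovered → point at 13; [17,18] uncovered → point at 18.
Points: 4, 7, 13, 18 (4 total).

4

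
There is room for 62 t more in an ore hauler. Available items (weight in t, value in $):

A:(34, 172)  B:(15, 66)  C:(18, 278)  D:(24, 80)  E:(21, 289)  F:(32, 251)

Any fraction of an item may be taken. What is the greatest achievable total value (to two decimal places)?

Order: C (278/18=15.44) > E (289/21=13.76) > F (251/32=7.84) > A (172/34=5.06) > B (66/15=4.40) > D (80/24=3.33)
Fill: take C (18 @ 278) → take E (21 @ 289) → take 23/32 of F → 180.41; 62/62 used.
Total value = 747.41

747.41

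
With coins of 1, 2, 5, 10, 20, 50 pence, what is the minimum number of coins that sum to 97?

Greedy: take as many of the largest coin as possible, then repeat with the remainder.
97 = 1×50 + 2×20 + 1×5 + 1×2
Total coins = 1 + 2 + 1 + 1 = 5

5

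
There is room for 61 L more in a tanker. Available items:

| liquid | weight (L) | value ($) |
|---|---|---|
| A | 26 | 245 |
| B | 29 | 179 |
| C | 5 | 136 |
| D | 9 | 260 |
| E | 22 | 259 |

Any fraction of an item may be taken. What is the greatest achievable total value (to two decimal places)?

890.58

Sort by value per unit weight and fill in that order.
Order: D (260/9=28.89) > C (136/5=27.20) > E (259/22=11.77) > A (245/26=9.42) > B (179/29=6.17)
Fill: take D (9 @ 260) → take C (5 @ 136) → take E (22 @ 259) → take 25/26 of A → 235.58; 61/61 used.
Total value = 890.58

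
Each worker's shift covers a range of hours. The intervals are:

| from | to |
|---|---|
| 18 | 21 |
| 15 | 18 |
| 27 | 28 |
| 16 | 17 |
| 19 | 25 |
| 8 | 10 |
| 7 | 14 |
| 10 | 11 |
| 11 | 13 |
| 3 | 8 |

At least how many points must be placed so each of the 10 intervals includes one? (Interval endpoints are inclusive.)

5

By right end: [3,8]  [8,10]  [10,11]  [11,13]  [7,14]  [16,17]  [15,18]  [18,21]  [19,25]  [27,28]
[3,8] uncovered → point at 8; [10,11] uncovered → point at 11; [16,17] uncovered → point at 17; [18,21] uncovered → point at 21; [27,28] uncovered → point at 28.
Points: 8, 11, 17, 21, 28 (5 total).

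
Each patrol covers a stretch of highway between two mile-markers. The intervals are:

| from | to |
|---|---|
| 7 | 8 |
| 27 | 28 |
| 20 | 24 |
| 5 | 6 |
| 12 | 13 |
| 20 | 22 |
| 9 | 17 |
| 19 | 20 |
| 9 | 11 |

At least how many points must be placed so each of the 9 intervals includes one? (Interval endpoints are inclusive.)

By right end: [5,6]  [7,8]  [9,11]  [12,13]  [9,17]  [19,20]  [20,22]  [20,24]  [27,28]
[5,6] uncovered → point at 6; [7,8] uncovered → point at 8; [9,11] uncovered → point at 11; [12,13] uncovered → point at 13; [19,20] uncovered → point at 20; [27,28] uncovered → point at 28.
Points: 6, 8, 11, 13, 20, 28 (6 total).

6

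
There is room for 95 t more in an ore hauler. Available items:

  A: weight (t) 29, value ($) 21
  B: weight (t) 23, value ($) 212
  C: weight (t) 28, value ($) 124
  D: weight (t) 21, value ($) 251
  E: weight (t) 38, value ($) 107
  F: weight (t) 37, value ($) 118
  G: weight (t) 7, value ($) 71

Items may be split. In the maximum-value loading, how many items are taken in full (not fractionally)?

4

Order: D (251/21=11.95) > G (71/7=10.14) > B (212/23=9.22) > C (124/28=4.43) > F (118/37=3.19) > E (107/38=2.82) > A (21/29=0.72)
Fill: take D (21 @ 251) → take G (7 @ 71) → take B (23 @ 212) → take C (28 @ 124) → take 16/37 of F → 51.03; 95/95 used.
4 item(s) taken whole; one partial (take 16/37 of F).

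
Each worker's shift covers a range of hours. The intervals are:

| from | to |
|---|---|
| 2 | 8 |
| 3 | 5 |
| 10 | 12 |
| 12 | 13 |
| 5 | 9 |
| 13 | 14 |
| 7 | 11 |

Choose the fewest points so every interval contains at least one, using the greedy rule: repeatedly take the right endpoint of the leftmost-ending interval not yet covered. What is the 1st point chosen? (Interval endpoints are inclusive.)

Sort by right endpoint; whenever an interval is uncovered, place a point at its right end.
By right end: [3,5]  [2,8]  [5,9]  [7,11]  [10,12]  [12,13]  [13,14]
[3,5] uncovered → point at 5; [7,11] uncovered → point at 11; [12,13] uncovered → point at 13.
Points: 5, 11, 13 (3 total).

5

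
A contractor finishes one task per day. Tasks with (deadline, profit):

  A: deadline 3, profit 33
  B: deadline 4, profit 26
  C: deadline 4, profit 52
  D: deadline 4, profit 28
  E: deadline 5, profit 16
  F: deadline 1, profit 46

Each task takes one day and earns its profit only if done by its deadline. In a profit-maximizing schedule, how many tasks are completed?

By profit: C(d4,52), F(d1,46), A(d3,33), D(d4,28), B(d4,26), E(d5,16)
C→slot 4; F→slot 1; A→slot 3; D→slot 2; B skipped; E→slot 5.
5 of 6 scheduled.

5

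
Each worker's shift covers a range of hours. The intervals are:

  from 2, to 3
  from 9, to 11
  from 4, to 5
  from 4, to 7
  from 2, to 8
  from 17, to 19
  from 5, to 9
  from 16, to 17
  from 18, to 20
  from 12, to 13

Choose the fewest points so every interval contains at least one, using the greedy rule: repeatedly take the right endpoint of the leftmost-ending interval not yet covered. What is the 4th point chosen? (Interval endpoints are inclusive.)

Process intervals by earliest right end; each time one isn't hit yet, stab at its right endpoint.
Sorted: [2,3] [4,5] [4,7] [2,8] [5,9] [9,11] [12,13] [16,17] [17,19] [18,20]
{[2,3]} hit by 3; {[4,5],[4,7],[2,8],[5,9]} hit by 5; {[9,11]} hit by 11; {[12,13]} hit by 13; {[16,17],[17,19]} hit by 17; {[18,20]} hit by 20.
Points: 3, 5, 11, 13, 17, 20 (6 total).

13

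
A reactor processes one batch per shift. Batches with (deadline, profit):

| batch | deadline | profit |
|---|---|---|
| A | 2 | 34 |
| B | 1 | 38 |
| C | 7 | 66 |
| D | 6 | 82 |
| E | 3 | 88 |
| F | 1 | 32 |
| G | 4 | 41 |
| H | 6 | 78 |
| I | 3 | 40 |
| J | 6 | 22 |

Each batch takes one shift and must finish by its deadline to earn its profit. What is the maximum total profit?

433

By profit: E(d3,88), D(d6,82), H(d6,78), C(d7,66), G(d4,41), I(d3,40), B(d1,38), A(d2,34), F(d1,32), J(d6,22)
E→slot 3; D→slot 6; H→slot 5; C→slot 7; G→slot 4; I→slot 2; B→slot 1; A skipped; F skipped; J skipped.
Profit = 38 + 40 + 88 + 41 + 78 + 82 + 66 = 433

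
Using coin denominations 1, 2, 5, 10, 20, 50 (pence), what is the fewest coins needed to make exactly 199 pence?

Greedy: take as many of the largest coin as possible, then repeat with the remainder.
199 − 3×50→49 − 2×20→9 − 1×5→4 − 2×2→0
Total coins = 3 + 2 + 1 + 2 = 8

8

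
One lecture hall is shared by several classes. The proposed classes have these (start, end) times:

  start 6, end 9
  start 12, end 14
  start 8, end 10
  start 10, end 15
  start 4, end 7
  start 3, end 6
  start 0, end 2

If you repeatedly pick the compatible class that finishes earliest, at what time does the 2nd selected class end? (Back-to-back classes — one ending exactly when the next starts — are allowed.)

6

Order by finish time; keep every interval that doesn't clash with the previous kept one.
By end time: (0,2), (3,6), (4,7), (6,9), (8,10), (12,14), (10,15).
Pick (0,2); next start ≥ 2 → (3,6); next start ≥ 6 → (6,9); next start ≥ 9 → (12,14).
Selected: (0,2) (3,6) (6,9) (12,14)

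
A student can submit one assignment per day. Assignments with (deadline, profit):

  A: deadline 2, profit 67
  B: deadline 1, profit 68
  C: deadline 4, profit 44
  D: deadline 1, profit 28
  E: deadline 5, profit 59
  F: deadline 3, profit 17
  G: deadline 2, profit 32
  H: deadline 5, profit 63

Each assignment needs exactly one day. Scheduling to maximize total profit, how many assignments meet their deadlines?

5

Sort by profit descending; place each in the latest free slot ≤ its deadline.
Profit order: B=68 A=67 H=63 E=59 C=44 G=32 D=28 F=17
Assign: B→slot 1, A→slot 2, H→slot 5, E→slot 4, C→slot 3, G skipped, D skipped, F skipped.
Slots: [1:B] [2:A] [3:C] [4:E] [5:H]
5 of 8 scheduled.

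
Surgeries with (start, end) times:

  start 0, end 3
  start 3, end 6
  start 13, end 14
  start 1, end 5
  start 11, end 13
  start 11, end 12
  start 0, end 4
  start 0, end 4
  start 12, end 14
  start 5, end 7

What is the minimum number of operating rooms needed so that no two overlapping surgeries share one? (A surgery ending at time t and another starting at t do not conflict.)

4

The answer is the maximum number of intervals overlapping at any instant.
starts: [0, 0, 0, 1, 3, 5, 11, 11, 12, 13]
ends:   [3, 4, 4, 5, 6, 7, 12, 13, 14, 14]
s0→1 s0→2 s0→3 s1→4  — peak 4.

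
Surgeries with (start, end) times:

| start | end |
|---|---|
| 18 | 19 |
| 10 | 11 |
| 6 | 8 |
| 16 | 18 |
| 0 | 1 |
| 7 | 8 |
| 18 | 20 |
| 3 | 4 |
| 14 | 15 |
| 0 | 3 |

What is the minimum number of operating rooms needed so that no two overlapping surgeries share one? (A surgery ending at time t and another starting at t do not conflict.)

starts: [0, 0, 3, 6, 7, 10, 14, 16, 18, 18]
ends:   [1, 3, 4, 8, 8, 11, 15, 18, 19, 20]
s0→1 s0→2  — peak 2.

2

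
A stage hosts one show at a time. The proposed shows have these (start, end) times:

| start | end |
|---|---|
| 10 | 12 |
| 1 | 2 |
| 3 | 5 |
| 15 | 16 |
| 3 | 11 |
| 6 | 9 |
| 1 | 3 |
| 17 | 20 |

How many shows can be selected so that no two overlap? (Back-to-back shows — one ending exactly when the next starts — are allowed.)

Order by finish time; keep every interval that doesn't clash with the previous kept one.
By end time: (1,2), (1,3), (3,5), (6,9), (3,11), (10,12), (15,16), (17,20).
Pick (1,2); next start ≥ 2 → (3,5); next start ≥ 5 → (6,9); next start ≥ 9 → (10,12); next start ≥ 12 → (15,16); next start ≥ 16 → (17,20).
Selected 6 shows.

6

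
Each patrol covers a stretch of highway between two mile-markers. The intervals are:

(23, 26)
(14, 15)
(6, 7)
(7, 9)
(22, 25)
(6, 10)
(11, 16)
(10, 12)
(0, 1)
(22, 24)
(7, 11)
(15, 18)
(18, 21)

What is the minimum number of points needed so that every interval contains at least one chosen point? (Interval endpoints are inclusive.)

6

Sort by right endpoint; whenever an interval is uncovered, place a point at its right end.
Sorted: [0,1] [6,7] [7,9] [6,10] [7,11] [10,12] [14,15] [11,16] [15,18] [18,21] [22,24] [22,25] [23,26]
{[0,1]} hit by 1; {[6,7],[7,9],[6,10],[7,11]} hit by 7; {[10,12]} hit by 12; {[14,15],[11,16],[15,18]} hit by 15; {[18,21]} hit by 21; {[22,24],[22,25],[23,26]} hit by 24.
Points: 1, 7, 12, 15, 21, 24 (6 total).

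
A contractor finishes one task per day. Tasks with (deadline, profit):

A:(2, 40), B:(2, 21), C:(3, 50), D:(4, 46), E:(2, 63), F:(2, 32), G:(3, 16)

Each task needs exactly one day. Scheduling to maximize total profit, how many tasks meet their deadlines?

Sort by profit descending; place each in the latest free slot ≤ its deadline.
By profit: E(d2,63), C(d3,50), D(d4,46), A(d2,40), F(d2,32), B(d2,21), G(d3,16)
E→slot 2; C→slot 3; D→slot 4; A→slot 1; F skipped; B skipped; G skipped.
4 of 7 scheduled.

4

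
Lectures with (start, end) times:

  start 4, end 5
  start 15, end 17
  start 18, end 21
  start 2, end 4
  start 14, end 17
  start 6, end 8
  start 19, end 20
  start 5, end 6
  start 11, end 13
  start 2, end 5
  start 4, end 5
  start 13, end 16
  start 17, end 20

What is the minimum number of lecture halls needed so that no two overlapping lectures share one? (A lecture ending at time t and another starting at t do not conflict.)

3

Count concurrent intervals with a sweep; the peak is the room count.
starts: [2, 2, 4, 4, 5, 6, 11, 13, 14, 15, 17, 18, 19]
ends:   [4, 5, 5, 5, 6, 8, 13, 16, 17, 17, 20, 20, 21]
s2→1 s2→2 e4→1 s4→2 s4→3  — peak 3.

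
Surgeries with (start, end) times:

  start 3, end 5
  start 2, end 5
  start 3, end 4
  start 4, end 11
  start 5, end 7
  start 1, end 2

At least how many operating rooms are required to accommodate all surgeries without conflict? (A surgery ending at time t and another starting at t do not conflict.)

The answer is the maximum number of intervals overlapping at any instant.
Events (time:±→running): 1:+→1 2:-→0 2:+→1 3:+→2 3:+→3 … peak 3.

3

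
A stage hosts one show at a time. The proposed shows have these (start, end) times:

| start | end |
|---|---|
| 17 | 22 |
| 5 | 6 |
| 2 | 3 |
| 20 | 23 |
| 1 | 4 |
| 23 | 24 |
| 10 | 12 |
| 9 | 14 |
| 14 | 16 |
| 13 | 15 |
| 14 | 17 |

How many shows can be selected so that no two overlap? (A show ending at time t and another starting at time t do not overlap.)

Sort by end time and greedily take each interval whose start is ≥ the last chosen end.
Sorted by end: (2,3)  (1,4)  (5,6)  (10,12)  (9,14)  (13,15)  (14,16)  (14,17)  (17,22)  (20,23)  (23,24)
take (2,3); skip (1,4); take (5,6); take (10,12); take (13,15); take (17,22); skip (20,23); take (23,24).
Selected 6 shows.

6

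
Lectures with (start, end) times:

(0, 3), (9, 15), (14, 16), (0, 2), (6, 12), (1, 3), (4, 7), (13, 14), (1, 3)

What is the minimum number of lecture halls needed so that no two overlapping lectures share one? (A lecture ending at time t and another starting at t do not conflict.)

4

Count concurrent intervals with a sweep; the peak is the room count.
Events (time:±→running): 0:+→1 0:+→2 1:+→3 1:+→4 … peak 4.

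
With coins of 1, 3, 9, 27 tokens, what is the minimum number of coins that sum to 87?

5

Use the largest denomination that fits, subtract, and repeat.
87 − 3×27→6 − 2×3→0
Total coins = 3 + 2 = 5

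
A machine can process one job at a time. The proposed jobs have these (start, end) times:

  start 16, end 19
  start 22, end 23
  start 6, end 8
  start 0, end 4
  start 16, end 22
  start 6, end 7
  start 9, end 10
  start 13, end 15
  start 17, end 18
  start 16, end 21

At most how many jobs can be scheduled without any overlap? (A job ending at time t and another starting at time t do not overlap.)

Sort by end time and greedily take each interval whose start is ≥ the last chosen end.
By end time: (0,4), (6,7), (6,8), (9,10), (13,15), (17,18), (16,19), (16,21), (16,22), (22,23).
Pick (0,4); next start ≥ 4 → (6,7); next start ≥ 7 → (9,10); next start ≥ 10 → (13,15); next start ≥ 15 → (17,18); next start ≥ 18 → (22,23).
Selected 6 jobs.

6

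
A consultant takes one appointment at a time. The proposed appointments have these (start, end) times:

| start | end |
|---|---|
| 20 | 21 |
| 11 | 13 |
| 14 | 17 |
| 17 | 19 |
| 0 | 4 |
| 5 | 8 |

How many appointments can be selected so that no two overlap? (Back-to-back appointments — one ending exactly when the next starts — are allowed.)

6

Order by finish time; keep every interval that doesn't clash with the previous kept one.
Sorted by end: (0,4)  (5,8)  (11,13)  (14,17)  (17,19)  (20,21)
take (0,4); take (5,8); take (11,13); take (14,17); take (17,19); take (20,21).
Selected 6 appointments.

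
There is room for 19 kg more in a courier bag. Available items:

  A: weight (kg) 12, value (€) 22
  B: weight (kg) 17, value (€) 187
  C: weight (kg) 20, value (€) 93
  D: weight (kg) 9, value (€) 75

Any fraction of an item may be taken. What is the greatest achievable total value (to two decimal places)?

203.67

Sort by value per unit weight and fill in that order.
Ratios (sorted): B 11.00, D 8.33, C 4.65, A 1.83
take B (17 @ 187); take 2/9 of D → 16.67. Capacity used 19/19.
Total value = 203.67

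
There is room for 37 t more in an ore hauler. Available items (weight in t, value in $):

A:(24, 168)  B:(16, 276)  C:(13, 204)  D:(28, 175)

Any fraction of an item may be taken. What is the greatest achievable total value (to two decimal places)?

536.00

Sort by value per unit weight and fill in that order.
Order: B (276/16=17.25) > C (204/13=15.69) > A (168/24=7.00) > D (175/28=6.25)
Fill: take B (16 @ 276) → take C (13 @ 204) → take 8/24 of A → 56.00; 37/37 used.
Total value = 536.00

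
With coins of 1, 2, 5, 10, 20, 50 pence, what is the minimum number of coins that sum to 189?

8

Greedy: take as many of the largest coin as possible, then repeat with the remainder.
189 − 3×50→39 − 1×20→19 − 1×10→9 − 1×5→4 − 2×2→0
Total coins = 3 + 1 + 1 + 1 + 2 = 8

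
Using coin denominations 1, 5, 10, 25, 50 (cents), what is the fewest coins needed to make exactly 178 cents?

7

178 − 3×50→28 − 1×25→3 − 3×1→0
Total coins = 3 + 1 + 3 = 7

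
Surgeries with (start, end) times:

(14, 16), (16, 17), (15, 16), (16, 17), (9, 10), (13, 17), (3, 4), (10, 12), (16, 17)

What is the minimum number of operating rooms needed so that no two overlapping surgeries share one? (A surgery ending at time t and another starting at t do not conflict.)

The answer is the maximum number of intervals overlapping at any instant.
starts: [3, 9, 10, 13, 14, 15, 16, 16, 16]
ends:   [4, 10, 12, 16, 16, 17, 17, 17, 17]
s3→1 e4→0 s9→1 e10→0 s10→1 e12→0 s13→1 s14→2 s15→3 e16→2 e16→1 s16→2 s16→3 s16→4  — peak 4.

4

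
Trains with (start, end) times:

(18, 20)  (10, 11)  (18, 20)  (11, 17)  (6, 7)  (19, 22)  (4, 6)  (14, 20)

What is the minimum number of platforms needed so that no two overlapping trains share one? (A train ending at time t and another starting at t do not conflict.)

The answer is the maximum number of intervals overlapping at any instant.
starts: [4, 6, 10, 11, 14, 18, 18, 19]
ends:   [6, 7, 11, 17, 20, 20, 20, 22]
s4→1 e6→0 s6→1 e7→0 s10→1 e11→0 s11→1 s14→2 e17→1 s18→2 s18→3 s19→4  — peak 4.

4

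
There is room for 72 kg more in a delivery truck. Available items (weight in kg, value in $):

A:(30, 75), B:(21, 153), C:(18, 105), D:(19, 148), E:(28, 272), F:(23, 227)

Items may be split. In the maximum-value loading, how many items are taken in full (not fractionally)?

3

Sort by value per unit weight and fill in that order.
Ratios (sorted): F 9.87, E 9.71, D 7.79, B 7.29, C 5.83, A 2.50
take F (23 @ 227); take E (28 @ 272); take D (19 @ 148); take 2/21 of B → 14.57. Capacity used 72/72.
3 item(s) taken whole; one partial (take 2/21 of B).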